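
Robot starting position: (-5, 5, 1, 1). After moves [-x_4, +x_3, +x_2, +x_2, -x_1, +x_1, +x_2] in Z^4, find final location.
(-5, 8, 2, 0)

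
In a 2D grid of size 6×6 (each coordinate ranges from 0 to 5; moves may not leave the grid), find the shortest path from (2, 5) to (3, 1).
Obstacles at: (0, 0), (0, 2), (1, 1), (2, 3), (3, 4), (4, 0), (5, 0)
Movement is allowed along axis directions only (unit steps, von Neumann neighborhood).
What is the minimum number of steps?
7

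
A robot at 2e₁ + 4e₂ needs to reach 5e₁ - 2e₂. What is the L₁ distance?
9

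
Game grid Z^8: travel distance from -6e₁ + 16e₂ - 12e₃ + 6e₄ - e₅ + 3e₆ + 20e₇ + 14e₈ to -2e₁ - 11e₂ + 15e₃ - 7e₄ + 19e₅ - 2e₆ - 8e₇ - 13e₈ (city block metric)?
151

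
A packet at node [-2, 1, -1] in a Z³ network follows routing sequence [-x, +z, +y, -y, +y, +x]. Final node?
(-2, 2, 0)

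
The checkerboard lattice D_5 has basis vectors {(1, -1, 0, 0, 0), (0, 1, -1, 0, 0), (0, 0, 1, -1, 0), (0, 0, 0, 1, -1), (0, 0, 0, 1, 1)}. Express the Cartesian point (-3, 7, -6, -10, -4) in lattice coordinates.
-3b₁ + 4b₂ - 2b₃ - 4b₄ - 8b₅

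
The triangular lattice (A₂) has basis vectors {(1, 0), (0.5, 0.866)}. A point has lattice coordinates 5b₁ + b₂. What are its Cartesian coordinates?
(5.5, 0.866)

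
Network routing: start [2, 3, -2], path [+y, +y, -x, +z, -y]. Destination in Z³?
(1, 4, -1)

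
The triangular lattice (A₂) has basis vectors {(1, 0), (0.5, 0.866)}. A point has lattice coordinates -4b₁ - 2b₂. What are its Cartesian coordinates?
(-5, -1.732)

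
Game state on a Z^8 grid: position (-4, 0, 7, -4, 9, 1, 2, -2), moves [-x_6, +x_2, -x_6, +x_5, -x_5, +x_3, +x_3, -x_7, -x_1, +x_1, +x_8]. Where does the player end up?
(-4, 1, 9, -4, 9, -1, 1, -1)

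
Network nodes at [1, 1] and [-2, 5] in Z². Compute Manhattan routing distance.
7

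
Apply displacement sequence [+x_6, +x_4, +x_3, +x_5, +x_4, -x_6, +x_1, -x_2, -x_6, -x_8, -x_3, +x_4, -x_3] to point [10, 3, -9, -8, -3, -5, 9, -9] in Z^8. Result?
(11, 2, -10, -5, -2, -6, 9, -10)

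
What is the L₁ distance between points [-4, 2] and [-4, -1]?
3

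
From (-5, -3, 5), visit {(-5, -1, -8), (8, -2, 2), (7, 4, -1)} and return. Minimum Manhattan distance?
66
(one optimal route: (-5, -3, 5) → (-5, -1, -8) → (7, 4, -1) → (8, -2, 2) → (-5, -3, 5))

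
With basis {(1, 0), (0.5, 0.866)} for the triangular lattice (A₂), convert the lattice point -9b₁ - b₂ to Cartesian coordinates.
(-9.5, -0.866)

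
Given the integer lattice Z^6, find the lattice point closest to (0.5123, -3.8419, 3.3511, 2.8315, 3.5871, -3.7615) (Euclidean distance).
(1, -4, 3, 3, 4, -4)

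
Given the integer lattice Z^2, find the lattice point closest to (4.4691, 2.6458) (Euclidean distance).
(4, 3)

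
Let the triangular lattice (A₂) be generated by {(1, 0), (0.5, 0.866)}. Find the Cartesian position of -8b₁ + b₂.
(-7.5, 0.866)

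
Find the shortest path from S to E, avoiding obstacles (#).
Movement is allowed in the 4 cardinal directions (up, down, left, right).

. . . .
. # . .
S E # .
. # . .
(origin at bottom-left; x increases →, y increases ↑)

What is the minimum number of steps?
1
(one shortest path: (0, 1) → (1, 1))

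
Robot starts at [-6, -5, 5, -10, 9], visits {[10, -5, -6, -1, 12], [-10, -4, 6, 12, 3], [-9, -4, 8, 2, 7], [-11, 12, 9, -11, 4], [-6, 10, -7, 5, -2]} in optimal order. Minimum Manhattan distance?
179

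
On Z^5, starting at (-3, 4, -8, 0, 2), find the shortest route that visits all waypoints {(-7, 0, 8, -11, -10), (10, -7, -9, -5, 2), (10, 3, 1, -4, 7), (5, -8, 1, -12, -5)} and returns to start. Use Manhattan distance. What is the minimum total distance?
168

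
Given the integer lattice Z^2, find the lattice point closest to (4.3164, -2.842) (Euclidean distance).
(4, -3)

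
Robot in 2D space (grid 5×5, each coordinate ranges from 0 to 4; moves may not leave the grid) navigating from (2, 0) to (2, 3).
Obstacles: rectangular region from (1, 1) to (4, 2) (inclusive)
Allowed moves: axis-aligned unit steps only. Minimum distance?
7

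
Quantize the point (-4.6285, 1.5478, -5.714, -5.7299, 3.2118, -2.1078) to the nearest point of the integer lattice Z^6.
(-5, 2, -6, -6, 3, -2)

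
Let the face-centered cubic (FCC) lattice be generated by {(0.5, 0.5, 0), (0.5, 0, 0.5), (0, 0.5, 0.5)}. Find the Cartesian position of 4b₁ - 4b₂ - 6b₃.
(0, -1, -5)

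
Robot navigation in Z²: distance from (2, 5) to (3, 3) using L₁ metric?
3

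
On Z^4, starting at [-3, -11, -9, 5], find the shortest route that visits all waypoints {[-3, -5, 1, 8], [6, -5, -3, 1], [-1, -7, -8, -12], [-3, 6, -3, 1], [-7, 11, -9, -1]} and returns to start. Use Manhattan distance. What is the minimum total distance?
136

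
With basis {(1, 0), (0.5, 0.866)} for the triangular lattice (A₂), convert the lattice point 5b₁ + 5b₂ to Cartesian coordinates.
(7.5, 4.33)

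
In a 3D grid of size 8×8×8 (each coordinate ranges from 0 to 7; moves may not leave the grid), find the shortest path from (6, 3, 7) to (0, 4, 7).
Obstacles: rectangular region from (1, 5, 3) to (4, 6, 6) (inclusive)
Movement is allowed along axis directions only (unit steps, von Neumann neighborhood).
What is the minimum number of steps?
7
(one shortest path: (6, 3, 7) → (5, 3, 7) → (4, 3, 7) → (3, 3, 7) → (2, 3, 7) → (1, 3, 7) → (0, 3, 7) → (0, 4, 7))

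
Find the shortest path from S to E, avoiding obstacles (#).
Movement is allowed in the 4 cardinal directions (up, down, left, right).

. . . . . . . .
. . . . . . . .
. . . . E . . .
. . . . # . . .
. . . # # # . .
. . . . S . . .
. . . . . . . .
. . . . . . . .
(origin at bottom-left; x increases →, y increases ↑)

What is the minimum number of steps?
7
(one shortest path: (4, 2) → (3, 2) → (2, 2) → (2, 3) → (2, 4) → (3, 4) → (3, 5) → (4, 5))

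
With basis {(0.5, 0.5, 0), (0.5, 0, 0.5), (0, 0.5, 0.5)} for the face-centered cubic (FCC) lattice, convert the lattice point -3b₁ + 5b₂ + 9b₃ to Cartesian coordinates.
(1, 3, 7)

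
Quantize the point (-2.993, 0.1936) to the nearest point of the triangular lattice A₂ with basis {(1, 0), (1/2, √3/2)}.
(-3, 0)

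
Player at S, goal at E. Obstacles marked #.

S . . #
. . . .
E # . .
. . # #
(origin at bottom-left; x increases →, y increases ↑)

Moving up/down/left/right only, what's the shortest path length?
2
(one shortest path: (0, 3) → (0, 2) → (0, 1))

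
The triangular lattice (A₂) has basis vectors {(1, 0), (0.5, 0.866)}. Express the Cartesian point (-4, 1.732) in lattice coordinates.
-5b₁ + 2b₂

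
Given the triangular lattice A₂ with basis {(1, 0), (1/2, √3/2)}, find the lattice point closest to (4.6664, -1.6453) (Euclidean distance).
(5, -1.732)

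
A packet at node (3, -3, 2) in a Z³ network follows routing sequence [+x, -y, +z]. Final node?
(4, -4, 3)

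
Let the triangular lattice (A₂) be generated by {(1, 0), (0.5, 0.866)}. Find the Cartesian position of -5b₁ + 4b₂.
(-3, 3.464)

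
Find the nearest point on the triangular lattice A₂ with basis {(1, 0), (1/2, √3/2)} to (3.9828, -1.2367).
(4, -1.732)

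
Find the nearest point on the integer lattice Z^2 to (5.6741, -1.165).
(6, -1)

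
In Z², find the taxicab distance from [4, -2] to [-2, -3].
7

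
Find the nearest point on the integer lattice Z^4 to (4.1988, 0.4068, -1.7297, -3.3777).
(4, 0, -2, -3)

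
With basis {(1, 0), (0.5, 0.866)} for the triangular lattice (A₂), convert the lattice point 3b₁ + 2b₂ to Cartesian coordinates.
(4, 1.732)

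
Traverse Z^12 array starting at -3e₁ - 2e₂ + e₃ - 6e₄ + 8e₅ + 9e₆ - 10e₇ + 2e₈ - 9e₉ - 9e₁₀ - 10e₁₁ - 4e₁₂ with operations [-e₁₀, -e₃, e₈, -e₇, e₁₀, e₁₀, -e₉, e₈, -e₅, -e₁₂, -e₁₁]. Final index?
(-3, -2, 0, -6, 7, 9, -11, 4, -10, -8, -11, -5)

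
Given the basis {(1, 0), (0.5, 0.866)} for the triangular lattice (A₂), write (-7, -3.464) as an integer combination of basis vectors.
-5b₁ - 4b₂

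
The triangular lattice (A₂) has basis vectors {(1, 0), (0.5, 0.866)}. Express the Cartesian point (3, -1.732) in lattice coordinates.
4b₁ - 2b₂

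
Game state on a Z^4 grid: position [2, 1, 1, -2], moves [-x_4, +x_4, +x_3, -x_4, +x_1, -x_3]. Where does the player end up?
(3, 1, 1, -3)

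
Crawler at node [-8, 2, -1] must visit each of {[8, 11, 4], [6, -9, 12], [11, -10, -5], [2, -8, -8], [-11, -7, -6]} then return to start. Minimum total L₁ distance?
130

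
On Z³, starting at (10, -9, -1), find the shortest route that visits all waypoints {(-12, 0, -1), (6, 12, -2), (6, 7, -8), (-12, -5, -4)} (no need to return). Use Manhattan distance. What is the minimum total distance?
77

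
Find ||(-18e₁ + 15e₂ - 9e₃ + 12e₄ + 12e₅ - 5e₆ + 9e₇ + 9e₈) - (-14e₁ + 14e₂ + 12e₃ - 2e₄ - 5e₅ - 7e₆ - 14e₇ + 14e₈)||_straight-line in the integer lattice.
38.7427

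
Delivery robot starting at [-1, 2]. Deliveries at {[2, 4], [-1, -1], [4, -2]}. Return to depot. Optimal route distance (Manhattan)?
22
(one optimal route: (-1, 2) → (2, 4) → (4, -2) → (-1, -1) → (-1, 2))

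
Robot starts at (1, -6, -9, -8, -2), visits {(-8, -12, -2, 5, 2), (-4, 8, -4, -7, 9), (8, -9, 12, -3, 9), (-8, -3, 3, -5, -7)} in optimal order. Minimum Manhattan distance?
157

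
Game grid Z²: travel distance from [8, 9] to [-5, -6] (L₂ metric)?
19.8494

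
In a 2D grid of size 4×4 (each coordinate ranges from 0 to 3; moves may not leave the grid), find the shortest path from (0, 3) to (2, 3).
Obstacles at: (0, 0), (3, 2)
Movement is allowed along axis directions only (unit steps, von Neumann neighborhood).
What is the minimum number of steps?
2
(one shortest path: (0, 3) → (1, 3) → (2, 3))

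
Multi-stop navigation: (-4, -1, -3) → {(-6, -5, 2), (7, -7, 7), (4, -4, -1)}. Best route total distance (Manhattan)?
39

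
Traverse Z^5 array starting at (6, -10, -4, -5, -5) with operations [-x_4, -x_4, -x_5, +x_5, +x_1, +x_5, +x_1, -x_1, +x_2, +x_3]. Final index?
(7, -9, -3, -7, -4)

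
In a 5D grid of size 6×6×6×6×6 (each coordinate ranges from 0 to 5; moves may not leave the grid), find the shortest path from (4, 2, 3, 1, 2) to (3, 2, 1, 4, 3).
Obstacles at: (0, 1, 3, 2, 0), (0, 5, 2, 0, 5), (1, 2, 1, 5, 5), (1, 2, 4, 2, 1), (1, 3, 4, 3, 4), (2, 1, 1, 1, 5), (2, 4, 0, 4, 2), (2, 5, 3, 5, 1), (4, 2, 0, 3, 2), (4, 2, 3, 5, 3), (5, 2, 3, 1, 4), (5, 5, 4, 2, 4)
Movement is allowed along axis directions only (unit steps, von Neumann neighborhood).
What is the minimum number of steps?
7
(one shortest path: (4, 2, 3, 1, 2) → (3, 2, 3, 1, 2) → (3, 2, 2, 1, 2) → (3, 2, 1, 1, 2) → (3, 2, 1, 2, 2) → (3, 2, 1, 3, 2) → (3, 2, 1, 4, 2) → (3, 2, 1, 4, 3))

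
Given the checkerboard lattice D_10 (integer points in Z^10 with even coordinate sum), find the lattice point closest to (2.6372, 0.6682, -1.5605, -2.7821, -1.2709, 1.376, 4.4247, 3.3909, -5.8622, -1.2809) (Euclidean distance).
(3, 1, -1, -3, -1, 1, 4, 3, -6, -1)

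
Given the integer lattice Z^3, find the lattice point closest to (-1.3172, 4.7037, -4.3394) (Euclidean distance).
(-1, 5, -4)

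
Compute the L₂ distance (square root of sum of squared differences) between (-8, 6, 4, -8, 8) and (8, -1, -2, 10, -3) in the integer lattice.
28.0357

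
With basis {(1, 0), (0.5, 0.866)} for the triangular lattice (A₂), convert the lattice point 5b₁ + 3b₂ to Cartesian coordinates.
(6.5, 2.598)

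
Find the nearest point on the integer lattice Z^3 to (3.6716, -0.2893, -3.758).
(4, 0, -4)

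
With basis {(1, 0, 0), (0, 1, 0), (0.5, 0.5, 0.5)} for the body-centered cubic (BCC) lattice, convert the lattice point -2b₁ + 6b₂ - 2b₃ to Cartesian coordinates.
(-3, 5, -1)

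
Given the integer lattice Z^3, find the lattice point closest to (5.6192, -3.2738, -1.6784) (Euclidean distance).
(6, -3, -2)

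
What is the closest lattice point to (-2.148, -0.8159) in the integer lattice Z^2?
(-2, -1)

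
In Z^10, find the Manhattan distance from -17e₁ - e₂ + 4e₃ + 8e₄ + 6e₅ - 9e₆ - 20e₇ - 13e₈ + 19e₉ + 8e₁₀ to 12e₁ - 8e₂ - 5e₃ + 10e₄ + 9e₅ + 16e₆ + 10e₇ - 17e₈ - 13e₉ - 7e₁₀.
156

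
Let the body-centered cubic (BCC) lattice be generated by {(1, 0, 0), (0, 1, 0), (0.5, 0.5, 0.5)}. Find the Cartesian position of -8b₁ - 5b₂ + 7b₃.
(-4.5, -1.5, 3.5)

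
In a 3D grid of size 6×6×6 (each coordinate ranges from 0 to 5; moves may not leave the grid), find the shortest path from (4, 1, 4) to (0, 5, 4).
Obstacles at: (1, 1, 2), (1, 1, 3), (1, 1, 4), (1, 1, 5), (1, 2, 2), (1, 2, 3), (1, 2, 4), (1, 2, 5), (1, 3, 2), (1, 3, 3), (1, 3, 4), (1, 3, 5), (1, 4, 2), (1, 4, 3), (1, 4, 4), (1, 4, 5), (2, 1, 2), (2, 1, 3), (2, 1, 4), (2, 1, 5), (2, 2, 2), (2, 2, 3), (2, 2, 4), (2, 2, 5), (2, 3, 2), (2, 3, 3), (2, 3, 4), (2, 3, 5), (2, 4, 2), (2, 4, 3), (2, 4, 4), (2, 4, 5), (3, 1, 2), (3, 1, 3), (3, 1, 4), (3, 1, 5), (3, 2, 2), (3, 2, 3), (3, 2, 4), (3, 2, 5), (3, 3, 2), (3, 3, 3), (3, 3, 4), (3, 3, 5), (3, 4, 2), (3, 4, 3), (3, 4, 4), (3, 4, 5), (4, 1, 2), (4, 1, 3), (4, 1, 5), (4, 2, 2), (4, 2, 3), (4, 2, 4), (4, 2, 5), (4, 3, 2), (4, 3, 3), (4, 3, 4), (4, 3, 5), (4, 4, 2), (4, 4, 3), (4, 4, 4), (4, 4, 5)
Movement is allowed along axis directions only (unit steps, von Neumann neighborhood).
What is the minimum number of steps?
10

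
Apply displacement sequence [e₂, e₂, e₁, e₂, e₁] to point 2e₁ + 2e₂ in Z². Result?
(4, 5)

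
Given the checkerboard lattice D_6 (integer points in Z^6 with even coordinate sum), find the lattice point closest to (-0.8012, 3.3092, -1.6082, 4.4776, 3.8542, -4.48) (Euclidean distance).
(-1, 3, -2, 4, 4, -4)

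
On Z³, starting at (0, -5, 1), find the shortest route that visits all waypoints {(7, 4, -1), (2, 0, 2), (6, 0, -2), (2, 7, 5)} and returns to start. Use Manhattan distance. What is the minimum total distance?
52
(one optimal route: (0, -5, 1) → (2, 0, 2) → (2, 7, 5) → (7, 4, -1) → (6, 0, -2) → (0, -5, 1))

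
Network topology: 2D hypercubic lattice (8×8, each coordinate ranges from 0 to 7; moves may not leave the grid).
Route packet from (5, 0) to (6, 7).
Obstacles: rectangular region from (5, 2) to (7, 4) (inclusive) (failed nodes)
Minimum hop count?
10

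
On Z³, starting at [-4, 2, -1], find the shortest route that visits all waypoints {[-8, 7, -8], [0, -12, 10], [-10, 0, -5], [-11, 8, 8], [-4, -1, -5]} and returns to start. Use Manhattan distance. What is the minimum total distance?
108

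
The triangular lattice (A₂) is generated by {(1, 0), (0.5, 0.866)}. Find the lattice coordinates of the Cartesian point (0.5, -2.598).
2b₁ - 3b₂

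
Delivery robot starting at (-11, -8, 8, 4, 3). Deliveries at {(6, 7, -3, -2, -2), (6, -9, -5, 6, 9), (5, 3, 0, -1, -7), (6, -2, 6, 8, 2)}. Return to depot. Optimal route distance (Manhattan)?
150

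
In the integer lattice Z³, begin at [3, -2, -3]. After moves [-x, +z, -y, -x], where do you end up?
(1, -3, -2)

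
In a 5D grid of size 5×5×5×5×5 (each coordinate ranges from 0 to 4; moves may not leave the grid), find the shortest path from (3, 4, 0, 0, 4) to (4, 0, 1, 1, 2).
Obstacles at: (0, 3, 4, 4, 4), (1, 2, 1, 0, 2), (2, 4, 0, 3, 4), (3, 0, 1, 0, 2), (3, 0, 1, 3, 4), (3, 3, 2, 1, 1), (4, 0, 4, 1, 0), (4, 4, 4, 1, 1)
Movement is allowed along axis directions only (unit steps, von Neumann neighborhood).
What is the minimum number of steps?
9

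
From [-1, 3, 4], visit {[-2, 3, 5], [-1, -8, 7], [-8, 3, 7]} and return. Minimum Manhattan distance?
42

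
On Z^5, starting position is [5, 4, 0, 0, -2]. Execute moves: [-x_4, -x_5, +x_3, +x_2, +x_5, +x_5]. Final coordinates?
(5, 5, 1, -1, -1)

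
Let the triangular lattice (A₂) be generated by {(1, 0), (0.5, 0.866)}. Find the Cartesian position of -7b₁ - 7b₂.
(-10.5, -6.062)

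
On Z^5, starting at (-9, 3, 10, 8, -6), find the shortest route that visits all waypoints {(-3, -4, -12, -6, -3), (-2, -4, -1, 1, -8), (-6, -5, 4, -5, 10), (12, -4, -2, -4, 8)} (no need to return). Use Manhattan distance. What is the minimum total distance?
120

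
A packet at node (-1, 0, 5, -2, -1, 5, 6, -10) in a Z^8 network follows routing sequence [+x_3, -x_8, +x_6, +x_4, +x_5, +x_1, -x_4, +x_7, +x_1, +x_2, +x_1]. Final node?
(2, 1, 6, -2, 0, 6, 7, -11)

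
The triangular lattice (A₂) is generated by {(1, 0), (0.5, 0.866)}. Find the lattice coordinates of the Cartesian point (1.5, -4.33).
4b₁ - 5b₂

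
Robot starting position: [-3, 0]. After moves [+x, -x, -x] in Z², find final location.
(-4, 0)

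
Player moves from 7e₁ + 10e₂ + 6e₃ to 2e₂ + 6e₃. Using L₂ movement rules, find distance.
10.6301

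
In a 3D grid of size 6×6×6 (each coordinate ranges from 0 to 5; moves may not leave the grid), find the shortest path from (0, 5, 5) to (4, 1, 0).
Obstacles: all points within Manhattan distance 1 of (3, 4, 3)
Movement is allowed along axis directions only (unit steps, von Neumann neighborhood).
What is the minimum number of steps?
13
(one shortest path: (0, 5, 5) → (1, 5, 5) → (2, 5, 5) → (3, 5, 5) → (4, 5, 5) → (4, 4, 5) → (4, 3, 5) → (4, 2, 5) → (4, 1, 5) → (4, 1, 4) → (4, 1, 3) → (4, 1, 2) → (4, 1, 1) → (4, 1, 0))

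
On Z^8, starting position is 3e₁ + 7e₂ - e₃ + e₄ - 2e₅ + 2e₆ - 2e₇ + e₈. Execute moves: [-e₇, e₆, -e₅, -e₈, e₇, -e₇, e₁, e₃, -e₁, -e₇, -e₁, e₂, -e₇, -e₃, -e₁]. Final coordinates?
(1, 8, -1, 1, -3, 3, -5, 0)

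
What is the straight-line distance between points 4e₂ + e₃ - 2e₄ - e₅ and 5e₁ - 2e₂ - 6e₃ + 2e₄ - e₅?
11.225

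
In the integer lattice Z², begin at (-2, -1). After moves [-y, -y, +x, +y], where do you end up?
(-1, -2)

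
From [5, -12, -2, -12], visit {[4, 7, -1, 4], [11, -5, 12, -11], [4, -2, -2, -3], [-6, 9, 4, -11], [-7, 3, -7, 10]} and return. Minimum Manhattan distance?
170
(one optimal route: (5, -12, -2, -12) → (11, -5, 12, -11) → (-6, 9, 4, -11) → (-7, 3, -7, 10) → (4, 7, -1, 4) → (4, -2, -2, -3) → (5, -12, -2, -12))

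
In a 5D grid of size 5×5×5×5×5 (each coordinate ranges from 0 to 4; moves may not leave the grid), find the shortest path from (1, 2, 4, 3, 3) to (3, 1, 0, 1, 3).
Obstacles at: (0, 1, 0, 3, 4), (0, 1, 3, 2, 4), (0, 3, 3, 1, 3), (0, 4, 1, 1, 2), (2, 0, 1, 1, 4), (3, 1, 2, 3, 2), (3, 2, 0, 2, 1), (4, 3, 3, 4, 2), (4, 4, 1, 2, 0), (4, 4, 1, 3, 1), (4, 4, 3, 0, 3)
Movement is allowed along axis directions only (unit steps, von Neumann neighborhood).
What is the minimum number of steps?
9
(one shortest path: (1, 2, 4, 3, 3) → (2, 2, 4, 3, 3) → (3, 2, 4, 3, 3) → (3, 1, 4, 3, 3) → (3, 1, 3, 3, 3) → (3, 1, 2, 3, 3) → (3, 1, 1, 3, 3) → (3, 1, 0, 3, 3) → (3, 1, 0, 2, 3) → (3, 1, 0, 1, 3))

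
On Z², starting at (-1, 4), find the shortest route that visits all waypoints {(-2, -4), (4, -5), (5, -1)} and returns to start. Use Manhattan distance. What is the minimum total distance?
32
(one optimal route: (-1, 4) → (-2, -4) → (4, -5) → (5, -1) → (-1, 4))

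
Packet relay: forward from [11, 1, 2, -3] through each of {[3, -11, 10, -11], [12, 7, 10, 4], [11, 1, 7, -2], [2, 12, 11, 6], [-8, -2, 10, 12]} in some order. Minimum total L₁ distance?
114
(one optimal route: (11, 1, 2, -3) → (11, 1, 7, -2) → (12, 7, 10, 4) → (2, 12, 11, 6) → (-8, -2, 10, 12) → (3, -11, 10, -11))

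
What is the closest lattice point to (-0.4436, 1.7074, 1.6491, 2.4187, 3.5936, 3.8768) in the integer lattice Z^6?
(0, 2, 2, 2, 4, 4)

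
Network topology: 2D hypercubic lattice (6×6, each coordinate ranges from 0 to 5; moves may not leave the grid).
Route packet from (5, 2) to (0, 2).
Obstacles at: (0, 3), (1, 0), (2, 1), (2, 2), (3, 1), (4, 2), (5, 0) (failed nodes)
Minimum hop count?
7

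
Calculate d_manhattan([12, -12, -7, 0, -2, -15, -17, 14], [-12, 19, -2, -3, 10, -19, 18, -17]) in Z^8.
145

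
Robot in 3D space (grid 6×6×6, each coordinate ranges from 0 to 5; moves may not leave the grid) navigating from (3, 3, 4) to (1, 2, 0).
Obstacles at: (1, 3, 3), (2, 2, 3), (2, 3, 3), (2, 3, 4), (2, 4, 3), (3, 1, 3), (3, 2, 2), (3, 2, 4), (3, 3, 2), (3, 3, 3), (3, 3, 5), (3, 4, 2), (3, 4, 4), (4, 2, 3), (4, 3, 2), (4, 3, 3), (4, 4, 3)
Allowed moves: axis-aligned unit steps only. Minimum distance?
11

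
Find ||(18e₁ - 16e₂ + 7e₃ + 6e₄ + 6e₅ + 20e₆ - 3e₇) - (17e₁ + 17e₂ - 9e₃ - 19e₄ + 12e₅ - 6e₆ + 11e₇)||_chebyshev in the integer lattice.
33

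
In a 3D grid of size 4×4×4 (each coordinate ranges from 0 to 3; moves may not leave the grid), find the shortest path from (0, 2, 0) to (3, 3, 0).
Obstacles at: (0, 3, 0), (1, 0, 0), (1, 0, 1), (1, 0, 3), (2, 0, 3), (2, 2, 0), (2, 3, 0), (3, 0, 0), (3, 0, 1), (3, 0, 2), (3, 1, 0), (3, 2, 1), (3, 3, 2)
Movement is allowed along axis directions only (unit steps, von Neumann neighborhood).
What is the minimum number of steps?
6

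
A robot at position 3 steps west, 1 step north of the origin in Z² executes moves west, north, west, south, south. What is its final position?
(-5, 0)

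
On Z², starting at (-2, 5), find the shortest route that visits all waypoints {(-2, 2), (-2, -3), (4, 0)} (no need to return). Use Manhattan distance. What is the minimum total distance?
17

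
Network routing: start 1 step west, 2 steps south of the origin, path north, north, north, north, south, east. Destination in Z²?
(0, 1)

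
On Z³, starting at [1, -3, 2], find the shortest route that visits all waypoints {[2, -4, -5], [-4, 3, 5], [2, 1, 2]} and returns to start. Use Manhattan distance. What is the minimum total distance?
46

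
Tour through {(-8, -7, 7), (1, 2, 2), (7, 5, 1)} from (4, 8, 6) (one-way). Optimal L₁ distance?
44
(one optimal route: (4, 8, 6) → (7, 5, 1) → (1, 2, 2) → (-8, -7, 7))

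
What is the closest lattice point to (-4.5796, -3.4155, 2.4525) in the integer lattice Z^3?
(-5, -3, 2)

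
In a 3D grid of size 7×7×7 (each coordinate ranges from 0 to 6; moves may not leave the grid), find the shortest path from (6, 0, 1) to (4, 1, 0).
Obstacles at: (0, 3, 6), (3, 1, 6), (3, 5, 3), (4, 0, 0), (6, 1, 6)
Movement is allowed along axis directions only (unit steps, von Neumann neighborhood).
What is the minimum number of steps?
4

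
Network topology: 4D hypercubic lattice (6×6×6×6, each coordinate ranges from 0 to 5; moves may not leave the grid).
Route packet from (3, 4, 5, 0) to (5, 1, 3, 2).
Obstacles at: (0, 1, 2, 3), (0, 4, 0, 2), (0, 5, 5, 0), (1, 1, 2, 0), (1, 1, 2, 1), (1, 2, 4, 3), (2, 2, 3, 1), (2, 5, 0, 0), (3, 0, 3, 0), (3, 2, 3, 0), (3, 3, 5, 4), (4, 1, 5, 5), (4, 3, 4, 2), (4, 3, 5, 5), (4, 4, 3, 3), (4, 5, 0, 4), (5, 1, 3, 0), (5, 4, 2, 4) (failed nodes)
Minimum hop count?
9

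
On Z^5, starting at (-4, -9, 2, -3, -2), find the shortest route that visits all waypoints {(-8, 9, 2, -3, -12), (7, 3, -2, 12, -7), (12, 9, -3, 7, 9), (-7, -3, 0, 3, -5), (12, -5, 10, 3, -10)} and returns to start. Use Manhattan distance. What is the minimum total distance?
214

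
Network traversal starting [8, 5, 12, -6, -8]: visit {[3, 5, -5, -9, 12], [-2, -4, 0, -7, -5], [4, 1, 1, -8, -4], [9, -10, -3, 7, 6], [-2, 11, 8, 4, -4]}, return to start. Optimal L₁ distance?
212
(one optimal route: (8, 5, 12, -6, -8) → (-2, -4, 0, -7, -5) → (4, 1, 1, -8, -4) → (3, 5, -5, -9, 12) → (9, -10, -3, 7, 6) → (-2, 11, 8, 4, -4) → (8, 5, 12, -6, -8))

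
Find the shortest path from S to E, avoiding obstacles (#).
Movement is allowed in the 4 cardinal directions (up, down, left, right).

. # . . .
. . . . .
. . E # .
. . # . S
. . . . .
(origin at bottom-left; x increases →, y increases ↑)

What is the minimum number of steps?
5
(one shortest path: (4, 1) → (4, 2) → (4, 3) → (3, 3) → (2, 3) → (2, 2))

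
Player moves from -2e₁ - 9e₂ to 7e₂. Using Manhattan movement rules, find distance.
18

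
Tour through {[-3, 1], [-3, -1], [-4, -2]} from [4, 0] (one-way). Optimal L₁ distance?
12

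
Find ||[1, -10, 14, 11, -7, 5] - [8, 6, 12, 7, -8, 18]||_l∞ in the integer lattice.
16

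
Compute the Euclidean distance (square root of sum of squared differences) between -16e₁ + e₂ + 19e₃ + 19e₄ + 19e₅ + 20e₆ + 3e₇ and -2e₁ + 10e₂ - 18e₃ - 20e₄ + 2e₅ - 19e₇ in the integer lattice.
65.8787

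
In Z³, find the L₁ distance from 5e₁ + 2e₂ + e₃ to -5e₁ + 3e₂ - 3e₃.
15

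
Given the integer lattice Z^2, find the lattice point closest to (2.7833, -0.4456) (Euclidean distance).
(3, 0)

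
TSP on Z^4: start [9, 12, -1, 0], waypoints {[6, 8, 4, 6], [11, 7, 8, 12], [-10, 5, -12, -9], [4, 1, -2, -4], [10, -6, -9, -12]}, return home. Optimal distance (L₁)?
178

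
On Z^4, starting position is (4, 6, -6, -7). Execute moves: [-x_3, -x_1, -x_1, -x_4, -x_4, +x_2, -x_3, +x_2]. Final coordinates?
(2, 8, -8, -9)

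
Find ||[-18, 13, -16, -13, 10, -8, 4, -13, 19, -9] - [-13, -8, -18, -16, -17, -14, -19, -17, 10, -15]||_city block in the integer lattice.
106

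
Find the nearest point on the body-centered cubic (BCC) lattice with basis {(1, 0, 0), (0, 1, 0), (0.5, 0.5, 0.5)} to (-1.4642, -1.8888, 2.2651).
(-1.5, -1.5, 2.5)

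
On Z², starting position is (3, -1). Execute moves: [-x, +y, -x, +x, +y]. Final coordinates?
(2, 1)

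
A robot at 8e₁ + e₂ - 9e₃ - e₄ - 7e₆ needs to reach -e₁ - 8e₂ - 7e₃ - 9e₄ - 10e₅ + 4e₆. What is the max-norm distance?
11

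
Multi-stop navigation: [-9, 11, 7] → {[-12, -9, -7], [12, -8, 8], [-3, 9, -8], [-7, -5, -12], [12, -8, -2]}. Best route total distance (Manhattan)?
99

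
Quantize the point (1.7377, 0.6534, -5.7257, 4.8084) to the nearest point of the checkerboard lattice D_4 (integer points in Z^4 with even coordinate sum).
(2, 1, -6, 5)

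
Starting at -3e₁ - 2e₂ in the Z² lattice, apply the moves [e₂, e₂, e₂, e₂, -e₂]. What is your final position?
(-3, 1)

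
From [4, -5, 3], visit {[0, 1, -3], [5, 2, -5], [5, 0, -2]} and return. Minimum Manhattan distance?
40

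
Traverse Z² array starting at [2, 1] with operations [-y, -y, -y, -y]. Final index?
(2, -3)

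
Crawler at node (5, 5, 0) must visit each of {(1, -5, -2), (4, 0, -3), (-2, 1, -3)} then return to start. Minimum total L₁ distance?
42
(one optimal route: (5, 5, 0) → (1, -5, -2) → (-2, 1, -3) → (4, 0, -3) → (5, 5, 0))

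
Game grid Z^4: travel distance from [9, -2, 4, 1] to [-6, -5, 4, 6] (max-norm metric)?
15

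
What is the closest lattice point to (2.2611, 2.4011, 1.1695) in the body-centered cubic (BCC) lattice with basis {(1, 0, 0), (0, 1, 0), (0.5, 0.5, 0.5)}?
(2.5, 2.5, 1.5)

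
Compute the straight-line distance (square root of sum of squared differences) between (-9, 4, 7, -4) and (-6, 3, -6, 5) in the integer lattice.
16.1245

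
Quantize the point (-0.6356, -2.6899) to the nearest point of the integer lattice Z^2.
(-1, -3)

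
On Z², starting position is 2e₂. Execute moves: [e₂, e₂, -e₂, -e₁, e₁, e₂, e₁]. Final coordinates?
(1, 4)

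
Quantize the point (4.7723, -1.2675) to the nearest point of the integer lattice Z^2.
(5, -1)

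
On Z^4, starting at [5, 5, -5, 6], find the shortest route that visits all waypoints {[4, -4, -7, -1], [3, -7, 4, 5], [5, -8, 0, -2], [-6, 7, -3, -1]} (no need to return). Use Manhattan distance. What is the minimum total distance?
74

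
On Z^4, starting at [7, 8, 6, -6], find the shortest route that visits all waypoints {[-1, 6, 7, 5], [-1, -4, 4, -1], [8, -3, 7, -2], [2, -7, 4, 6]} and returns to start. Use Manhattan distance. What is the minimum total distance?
86
(one optimal route: (7, 8, 6, -6) → (-1, 6, 7, 5) → (2, -7, 4, 6) → (-1, -4, 4, -1) → (8, -3, 7, -2) → (7, 8, 6, -6))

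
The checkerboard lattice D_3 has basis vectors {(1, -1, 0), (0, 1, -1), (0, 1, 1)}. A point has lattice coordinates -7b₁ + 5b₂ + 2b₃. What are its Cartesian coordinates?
(-7, 14, -3)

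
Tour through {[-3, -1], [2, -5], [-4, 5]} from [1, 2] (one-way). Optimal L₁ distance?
24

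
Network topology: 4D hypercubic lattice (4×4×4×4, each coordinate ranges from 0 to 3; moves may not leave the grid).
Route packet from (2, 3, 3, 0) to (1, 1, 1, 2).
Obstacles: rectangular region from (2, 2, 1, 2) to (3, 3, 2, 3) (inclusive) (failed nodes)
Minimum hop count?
7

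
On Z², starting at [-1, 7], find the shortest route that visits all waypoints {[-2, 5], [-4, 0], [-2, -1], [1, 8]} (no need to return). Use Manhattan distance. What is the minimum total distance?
18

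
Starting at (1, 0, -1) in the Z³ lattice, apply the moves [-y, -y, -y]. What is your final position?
(1, -3, -1)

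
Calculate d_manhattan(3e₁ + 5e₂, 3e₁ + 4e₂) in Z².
1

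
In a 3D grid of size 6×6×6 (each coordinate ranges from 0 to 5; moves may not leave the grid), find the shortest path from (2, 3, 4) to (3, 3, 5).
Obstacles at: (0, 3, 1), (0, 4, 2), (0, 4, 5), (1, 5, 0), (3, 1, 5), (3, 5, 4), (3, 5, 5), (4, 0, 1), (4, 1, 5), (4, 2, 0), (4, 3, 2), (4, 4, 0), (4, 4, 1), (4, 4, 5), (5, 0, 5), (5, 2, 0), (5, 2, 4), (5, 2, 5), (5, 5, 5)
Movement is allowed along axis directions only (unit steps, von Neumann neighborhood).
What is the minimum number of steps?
2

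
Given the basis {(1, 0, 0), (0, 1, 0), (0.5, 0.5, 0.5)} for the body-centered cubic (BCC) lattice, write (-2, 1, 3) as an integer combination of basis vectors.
-5b₁ - 2b₂ + 6b₃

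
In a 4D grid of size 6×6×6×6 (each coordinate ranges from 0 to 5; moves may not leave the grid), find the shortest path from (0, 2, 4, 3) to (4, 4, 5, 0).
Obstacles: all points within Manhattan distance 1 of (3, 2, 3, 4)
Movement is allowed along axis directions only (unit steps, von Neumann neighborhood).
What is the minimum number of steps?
10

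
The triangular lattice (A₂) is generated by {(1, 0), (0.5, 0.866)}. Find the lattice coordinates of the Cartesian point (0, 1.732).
-b₁ + 2b₂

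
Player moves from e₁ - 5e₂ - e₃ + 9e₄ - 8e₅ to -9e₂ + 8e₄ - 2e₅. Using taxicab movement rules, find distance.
13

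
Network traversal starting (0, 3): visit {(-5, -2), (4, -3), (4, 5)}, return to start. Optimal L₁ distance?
34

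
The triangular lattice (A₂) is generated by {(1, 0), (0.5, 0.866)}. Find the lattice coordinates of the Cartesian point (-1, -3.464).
b₁ - 4b₂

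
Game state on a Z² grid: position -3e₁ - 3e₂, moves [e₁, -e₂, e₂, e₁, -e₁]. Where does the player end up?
(-2, -3)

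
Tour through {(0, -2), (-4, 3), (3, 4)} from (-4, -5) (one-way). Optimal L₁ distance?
24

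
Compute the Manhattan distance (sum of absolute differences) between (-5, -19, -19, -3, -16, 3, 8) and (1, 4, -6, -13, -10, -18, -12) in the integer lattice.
99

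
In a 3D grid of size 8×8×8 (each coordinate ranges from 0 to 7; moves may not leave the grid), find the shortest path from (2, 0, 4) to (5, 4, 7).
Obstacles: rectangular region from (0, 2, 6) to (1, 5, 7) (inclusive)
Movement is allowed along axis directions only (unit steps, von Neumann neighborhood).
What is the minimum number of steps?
10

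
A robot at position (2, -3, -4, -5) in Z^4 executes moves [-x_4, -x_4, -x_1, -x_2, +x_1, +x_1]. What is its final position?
(3, -4, -4, -7)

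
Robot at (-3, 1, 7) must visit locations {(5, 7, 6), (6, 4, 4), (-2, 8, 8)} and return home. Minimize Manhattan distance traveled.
40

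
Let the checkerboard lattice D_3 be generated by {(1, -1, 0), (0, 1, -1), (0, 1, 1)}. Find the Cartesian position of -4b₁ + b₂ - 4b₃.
(-4, 1, -5)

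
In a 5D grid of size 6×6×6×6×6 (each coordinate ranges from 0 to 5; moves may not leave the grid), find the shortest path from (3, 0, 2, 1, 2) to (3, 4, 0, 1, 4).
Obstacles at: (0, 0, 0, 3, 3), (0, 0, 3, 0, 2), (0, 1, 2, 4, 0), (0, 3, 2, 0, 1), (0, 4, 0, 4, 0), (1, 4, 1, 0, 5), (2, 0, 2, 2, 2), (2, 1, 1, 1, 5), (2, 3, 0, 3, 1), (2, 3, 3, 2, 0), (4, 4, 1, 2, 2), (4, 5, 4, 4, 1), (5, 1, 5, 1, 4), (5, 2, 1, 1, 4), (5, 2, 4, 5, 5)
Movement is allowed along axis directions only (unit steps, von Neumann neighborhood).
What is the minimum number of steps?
8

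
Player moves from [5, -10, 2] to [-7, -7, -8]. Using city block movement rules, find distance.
25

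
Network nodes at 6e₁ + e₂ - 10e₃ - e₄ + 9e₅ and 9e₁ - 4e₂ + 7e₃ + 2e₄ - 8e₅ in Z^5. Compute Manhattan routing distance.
45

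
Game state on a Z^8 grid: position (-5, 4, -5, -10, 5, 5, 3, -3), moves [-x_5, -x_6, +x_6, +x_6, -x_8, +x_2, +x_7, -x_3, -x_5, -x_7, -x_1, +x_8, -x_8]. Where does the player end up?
(-6, 5, -6, -10, 3, 6, 3, -4)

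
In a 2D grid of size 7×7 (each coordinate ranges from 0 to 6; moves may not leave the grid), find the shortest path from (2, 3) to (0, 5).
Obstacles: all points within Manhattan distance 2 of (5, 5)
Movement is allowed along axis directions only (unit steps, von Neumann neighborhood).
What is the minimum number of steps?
4
(one shortest path: (2, 3) → (1, 3) → (0, 3) → (0, 4) → (0, 5))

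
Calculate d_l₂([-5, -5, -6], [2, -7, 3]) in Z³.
11.5758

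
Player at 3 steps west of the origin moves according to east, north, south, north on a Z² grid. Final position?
(-2, 1)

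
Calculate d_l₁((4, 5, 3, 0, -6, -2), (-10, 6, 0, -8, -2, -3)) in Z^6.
31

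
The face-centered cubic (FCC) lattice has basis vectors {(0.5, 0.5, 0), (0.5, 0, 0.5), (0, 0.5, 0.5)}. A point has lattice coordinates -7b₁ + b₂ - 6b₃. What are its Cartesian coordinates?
(-3, -6.5, -2.5)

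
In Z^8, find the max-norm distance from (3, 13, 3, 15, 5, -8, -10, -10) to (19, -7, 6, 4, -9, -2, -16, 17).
27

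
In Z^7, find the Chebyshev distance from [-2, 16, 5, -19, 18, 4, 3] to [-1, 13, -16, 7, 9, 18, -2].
26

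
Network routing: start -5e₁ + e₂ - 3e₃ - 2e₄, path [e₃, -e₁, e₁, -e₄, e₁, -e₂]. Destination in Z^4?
(-4, 0, -2, -3)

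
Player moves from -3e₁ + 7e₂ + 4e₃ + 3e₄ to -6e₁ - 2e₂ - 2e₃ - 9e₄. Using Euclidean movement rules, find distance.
16.4317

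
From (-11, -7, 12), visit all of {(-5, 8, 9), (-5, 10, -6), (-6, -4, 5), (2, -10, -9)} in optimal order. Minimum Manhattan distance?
79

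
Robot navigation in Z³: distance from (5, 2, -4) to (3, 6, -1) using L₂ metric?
5.38516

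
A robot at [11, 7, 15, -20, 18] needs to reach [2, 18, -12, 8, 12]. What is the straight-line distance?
41.845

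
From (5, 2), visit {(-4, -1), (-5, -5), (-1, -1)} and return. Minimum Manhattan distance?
34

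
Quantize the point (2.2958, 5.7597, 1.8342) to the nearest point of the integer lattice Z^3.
(2, 6, 2)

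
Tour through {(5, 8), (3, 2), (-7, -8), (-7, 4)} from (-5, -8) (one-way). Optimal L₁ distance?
34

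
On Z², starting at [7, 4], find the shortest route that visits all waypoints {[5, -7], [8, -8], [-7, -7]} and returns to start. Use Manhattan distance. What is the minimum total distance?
54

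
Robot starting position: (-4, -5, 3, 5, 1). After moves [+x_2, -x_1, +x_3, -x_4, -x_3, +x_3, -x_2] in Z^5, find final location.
(-5, -5, 4, 4, 1)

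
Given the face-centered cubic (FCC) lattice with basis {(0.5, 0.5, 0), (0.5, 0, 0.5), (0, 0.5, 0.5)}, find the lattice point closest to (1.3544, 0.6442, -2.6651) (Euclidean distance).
(1.5, 0.5, -3)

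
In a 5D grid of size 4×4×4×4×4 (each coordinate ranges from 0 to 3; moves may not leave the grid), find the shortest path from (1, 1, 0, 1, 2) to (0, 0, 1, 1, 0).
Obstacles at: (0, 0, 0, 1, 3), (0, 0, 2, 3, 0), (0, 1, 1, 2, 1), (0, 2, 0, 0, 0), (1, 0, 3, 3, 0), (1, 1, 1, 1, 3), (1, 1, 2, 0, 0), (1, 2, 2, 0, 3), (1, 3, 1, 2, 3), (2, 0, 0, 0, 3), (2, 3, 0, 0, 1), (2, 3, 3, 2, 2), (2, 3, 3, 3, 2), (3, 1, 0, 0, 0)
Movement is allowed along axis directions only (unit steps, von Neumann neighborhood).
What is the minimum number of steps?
5
(one shortest path: (1, 1, 0, 1, 2) → (0, 1, 0, 1, 2) → (0, 0, 0, 1, 2) → (0, 0, 1, 1, 2) → (0, 0, 1, 1, 1) → (0, 0, 1, 1, 0))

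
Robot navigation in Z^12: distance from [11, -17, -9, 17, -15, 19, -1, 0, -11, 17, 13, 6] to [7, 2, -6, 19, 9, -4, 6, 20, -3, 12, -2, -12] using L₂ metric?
50.8134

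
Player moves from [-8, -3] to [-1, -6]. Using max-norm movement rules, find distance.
7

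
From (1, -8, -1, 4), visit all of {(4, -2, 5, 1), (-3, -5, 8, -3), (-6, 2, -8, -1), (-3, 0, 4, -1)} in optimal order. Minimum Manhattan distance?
63
(one optimal route: (1, -8, -1, 4) → (4, -2, 5, 1) → (-3, -5, 8, -3) → (-3, 0, 4, -1) → (-6, 2, -8, -1))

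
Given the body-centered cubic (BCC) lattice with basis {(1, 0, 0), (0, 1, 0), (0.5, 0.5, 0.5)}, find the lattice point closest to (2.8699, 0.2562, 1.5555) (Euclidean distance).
(2.5, 0.5, 1.5)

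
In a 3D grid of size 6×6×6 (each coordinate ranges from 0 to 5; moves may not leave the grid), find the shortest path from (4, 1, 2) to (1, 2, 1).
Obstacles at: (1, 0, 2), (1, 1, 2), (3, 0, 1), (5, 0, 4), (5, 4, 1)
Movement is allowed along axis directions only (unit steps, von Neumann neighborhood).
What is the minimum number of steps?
5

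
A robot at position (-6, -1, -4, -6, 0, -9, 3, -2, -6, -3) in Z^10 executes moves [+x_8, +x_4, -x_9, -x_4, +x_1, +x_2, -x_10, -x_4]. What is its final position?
(-5, 0, -4, -7, 0, -9, 3, -1, -7, -4)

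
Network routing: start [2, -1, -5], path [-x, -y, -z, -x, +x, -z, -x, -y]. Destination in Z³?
(0, -3, -7)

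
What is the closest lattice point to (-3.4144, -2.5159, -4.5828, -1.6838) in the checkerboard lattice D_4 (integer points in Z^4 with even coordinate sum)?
(-3, -2, -5, -2)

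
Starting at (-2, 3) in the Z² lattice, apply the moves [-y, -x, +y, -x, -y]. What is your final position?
(-4, 2)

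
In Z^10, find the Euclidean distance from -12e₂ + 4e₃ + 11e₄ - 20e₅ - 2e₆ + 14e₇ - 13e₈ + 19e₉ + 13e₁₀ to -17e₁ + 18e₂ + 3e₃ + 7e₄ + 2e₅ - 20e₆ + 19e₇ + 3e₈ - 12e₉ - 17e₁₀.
64.467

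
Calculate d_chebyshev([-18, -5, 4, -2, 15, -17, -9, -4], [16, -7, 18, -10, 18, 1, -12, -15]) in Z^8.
34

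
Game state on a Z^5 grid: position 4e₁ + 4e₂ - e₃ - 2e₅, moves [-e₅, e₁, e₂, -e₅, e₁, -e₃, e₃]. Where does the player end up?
(6, 5, -1, 0, -4)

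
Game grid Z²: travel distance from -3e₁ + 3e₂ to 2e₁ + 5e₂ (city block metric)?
7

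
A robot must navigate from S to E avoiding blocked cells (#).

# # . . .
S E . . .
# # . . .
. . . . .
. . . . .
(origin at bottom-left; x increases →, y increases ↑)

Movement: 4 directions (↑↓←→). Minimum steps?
1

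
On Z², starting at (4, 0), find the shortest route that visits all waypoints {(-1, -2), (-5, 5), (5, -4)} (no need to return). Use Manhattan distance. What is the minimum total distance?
24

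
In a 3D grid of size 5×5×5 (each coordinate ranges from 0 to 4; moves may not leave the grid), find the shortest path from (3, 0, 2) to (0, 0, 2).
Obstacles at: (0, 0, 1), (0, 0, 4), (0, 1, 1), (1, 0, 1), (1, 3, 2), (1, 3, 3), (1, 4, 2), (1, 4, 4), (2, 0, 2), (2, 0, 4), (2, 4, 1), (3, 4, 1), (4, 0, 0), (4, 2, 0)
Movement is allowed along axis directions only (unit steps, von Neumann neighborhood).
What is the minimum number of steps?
5
(one shortest path: (3, 0, 2) → (3, 1, 2) → (2, 1, 2) → (1, 1, 2) → (0, 1, 2) → (0, 0, 2))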